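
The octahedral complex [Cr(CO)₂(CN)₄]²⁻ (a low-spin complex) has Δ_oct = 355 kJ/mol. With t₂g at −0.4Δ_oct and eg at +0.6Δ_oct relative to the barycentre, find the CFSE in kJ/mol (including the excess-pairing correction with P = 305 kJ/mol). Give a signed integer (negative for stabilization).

-263

Ligand charges: 2×(+0) from CO and 4×(-1) from CN⁻ sum to -4; with overall charge -2, Cr is +2.
Cr sits in group 6; removing 2 electrons leaves Cr²⁺ with 6 − 2 = 4 d electrons.
The d⁴ electrons fill as t₂g⁴ eg⁰.
Orbital CFSE = 4(-0.4) + 0(0.6) = -1.6Δ_oct = -1.6 × 355 = -568 kJ/mol.
Relative to high-spin t₂g³ eg¹ (0 paired), the low-spin configuration has 1 additional pair, contributing +1 × 305 = +305 kJ/mol.
Combining: -568 + 305 = -263 kJ/mol.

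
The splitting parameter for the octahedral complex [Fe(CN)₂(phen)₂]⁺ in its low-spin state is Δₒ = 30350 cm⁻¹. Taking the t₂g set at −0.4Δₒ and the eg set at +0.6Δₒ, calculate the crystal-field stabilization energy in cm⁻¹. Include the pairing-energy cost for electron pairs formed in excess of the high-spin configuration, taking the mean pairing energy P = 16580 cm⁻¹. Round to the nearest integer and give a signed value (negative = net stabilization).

-27540

Ligand charges: 2×(-1) from CN⁻ and 2×(+0) from phen sum to -2; with overall charge +1, Fe is +3.
Fe³⁺: group 8, so d-count = 8 − 3 = 5.
Electron filling gives t₂g⁵ eg⁰.
The orbital stabilization is -2.0Δₒ = -2.0 × 30350 = -60700 cm⁻¹.
Pairing penalty: 2 pairs vs 0 in the high-spin reference → 2 extra × P = 33160 cm⁻¹.
Net CFSE = -60700 + 33160 = -27540 cm⁻¹.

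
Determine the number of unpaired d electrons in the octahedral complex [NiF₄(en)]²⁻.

Ligand charges: 4×(-1) from F⁻ and 1×(+0) from en sum to -4; with overall charge -2, Ni is +2.
Ni sits in group 10; removing 2 electrons leaves Ni²⁺ with 10 − 2 = 8 d electrons.
Configuration: t2g^6 e_g^2, giving 2 unpaired electrons.

2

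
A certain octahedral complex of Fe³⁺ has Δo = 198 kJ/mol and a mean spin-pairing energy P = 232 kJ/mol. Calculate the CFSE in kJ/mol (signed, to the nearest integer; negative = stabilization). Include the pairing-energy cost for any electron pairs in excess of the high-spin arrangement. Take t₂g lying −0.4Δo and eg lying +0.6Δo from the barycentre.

0

Fe is in group 8, so Fe³⁺ is d⁵ (8 − 3 = 5).
With Δo < P the complex is high-spin.
Filling d⁵ accordingly: t₂g³ eg².
Orbital CFSE = 0.0Δo = 0.0 × 198 = 0 kJ/mol.
High-spin has no excess pairs, so no pairing correction applies.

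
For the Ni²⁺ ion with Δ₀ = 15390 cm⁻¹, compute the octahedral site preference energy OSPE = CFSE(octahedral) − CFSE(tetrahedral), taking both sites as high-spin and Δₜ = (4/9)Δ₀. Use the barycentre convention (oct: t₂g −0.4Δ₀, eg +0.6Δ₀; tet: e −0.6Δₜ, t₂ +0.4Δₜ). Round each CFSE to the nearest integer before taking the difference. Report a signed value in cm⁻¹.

-12996

Ni sits in group 10; removing 2 electrons leaves Ni²⁺ with 10 − 2 = 8 d electrons.
Octahedral (high-spin): t₂g⁶ eg², CFSE = 6(−0.4) + 2(+0.6) = -1.2Δ₀ = -1.2 × 15390 = -18468 cm⁻¹.
Tetrahedral e⁴ t₂⁴ gives -0.8Δₜ = -0.8 × (4/9) × 15390 = -5472 cm⁻¹.
Subtracting, OSPE = -18468 − (-5472) = -12996 cm⁻¹.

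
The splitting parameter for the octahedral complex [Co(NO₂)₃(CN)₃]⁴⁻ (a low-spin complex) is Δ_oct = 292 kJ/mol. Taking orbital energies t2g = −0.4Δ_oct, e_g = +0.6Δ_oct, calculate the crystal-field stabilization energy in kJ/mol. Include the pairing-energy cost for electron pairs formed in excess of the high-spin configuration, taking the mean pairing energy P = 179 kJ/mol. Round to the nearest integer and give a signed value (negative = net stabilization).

-347

Ligand charges: 3×(-1) from NO₂⁻ and 3×(-1) from CN⁻ sum to -6; with overall charge -4, Co is +2.
Co is in group 9, so Co²⁺ is d⁷ (9 − 2 = 7).
Configuration: t2g^6 e_g^1.
Orbital CFSE = 6(-0.4) + 1(0.6) = -1.8Δ_oct = -1.8 × 292 = -526 kJ/mol.
High-spin d⁷ would be t2g^5 e_g^2 with 2 pairs; low-spin has 3, so 1 excess pair costs +1P = +179 kJ/mol.
Combining: -526 + 179 = -347 kJ/mol.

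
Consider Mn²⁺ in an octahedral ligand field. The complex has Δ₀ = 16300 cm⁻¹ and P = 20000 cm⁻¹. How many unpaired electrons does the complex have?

5

Mn is in group 7, so Mn²⁺ is d⁵ (7 − 2 = 5).
Since Δ₀ = 16300 cm⁻¹ < P = 20000 cm⁻¹, the complex adopts the high-spin configuration.
That gives t₂g³ eg².
Unpaired electrons: 5.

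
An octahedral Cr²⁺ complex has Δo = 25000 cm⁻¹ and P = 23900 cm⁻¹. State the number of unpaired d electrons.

2

Cr is in group 6, so Cr²⁺ is d⁴ (6 − 2 = 4).
Here Δo > P (25000 > 23900), so the low-spin state is favoured.
Filling d⁴ accordingly: t2g^4 e_g^0.
Unpaired electrons: 2.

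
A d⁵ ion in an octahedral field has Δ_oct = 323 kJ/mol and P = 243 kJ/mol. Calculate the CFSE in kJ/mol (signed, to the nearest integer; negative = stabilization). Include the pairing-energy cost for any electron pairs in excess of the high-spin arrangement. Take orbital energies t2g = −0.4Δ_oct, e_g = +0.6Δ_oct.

Since Δ_oct = 323 kJ/mol > P = 243 kJ/mol, the complex adopts the low-spin configuration.
Configuration: t2g^5 e_g^0.
Orbital CFSE = -2.0Δ_oct = -2.0 × 323 = -646 kJ/mol.
Excess pairs vs high-spin: 2 − 0 = 2; pairing cost = +486 kJ/mol.
Net CFSE = -646 + 486 = -160 kJ/mol.

-160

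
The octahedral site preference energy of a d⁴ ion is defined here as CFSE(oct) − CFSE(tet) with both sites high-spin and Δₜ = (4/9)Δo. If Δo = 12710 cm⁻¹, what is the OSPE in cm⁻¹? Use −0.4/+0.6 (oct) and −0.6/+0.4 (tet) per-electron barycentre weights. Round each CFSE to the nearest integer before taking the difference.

-5366

In an octahedral site d⁴ (HS) is t₂g³ eg¹, giving CFSE(oct) = -0.6Δo = -7626 cm⁻¹.
In a tetrahedral site the filling is e² t₂²: CFSE(tet) = -0.4Δₜ = -0.4 × (4/9)(12710) = -2260 cm⁻¹.
OSPE = CFSE(oct) − CFSE(tet) = -7626 − (-2260) = -5366 cm⁻¹.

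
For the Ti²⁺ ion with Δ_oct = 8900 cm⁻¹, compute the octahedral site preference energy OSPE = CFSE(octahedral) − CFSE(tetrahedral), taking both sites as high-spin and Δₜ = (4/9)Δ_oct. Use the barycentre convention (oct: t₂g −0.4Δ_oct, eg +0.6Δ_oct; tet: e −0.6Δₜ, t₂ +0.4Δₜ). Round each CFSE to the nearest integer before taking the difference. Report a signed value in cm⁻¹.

Ti²⁺: group 4, so d-count = 4 − 2 = 2.
Octahedral high-spin t2g^2 e_g^0: CFSE = -0.8 × 8900 = -7120 cm⁻¹.
Tetrahedral: e^2 t2^0, CFSE = 2(−0.6) + 0(+0.4) = -1.2Δₜ = -1.2 × (4/9) × 8900 = -4747 cm⁻¹.
OSPE = -7120 − (-4747) = -2373 cm⁻¹.

-2373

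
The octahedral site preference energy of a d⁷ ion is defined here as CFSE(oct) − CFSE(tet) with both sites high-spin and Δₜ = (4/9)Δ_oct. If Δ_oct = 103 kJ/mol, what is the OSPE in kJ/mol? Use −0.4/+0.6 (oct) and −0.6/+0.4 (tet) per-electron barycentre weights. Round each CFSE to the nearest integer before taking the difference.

Octahedral (high-spin): t2g^5 e_g^2, CFSE = 5(−0.4) + 2(+0.6) = -0.8Δ_oct = -0.8 × 103 = -82 kJ/mol.
Tetrahedral e^4 t2^3 gives -1.2Δₜ = -1.2 × (4/9) × 103 = -55 kJ/mol.
OSPE = -82 − (-55) = -27 kJ/mol.

-27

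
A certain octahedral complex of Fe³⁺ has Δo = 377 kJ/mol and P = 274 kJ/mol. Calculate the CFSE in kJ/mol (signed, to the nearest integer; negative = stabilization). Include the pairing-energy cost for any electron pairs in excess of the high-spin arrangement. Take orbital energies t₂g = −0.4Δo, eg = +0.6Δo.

Group 8 minus oxidation state +3 gives a d⁵ configuration for Fe³⁺.
Since Δo = 377 kJ/mol > P = 274 kJ/mol, the complex adopts the low-spin configuration.
Filling d⁵ accordingly: t₂g⁵ eg⁰.
Orbital CFSE = -2.0Δo = -2.0 × 377 = -754 kJ/mol.
Excess pairs vs high-spin: 2 − 0 = 2; pairing cost = +548 kJ/mol.
Net CFSE = -754 + 548 = -206 kJ/mol.

-206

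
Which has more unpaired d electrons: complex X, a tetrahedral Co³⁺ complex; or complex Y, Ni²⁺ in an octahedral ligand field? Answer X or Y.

X

X: Co sits in group 9; removing 3 electrons leaves Co³⁺ with 9 − 3 = 6 d electrons; Tetrahedral fields are weak (Δₜ ≈ 4/9 Δₒ), so electrons fill high-spin; e^3 t2^3 → 4 unpaired.
Y: Ni²⁺: group 10, so d-count = 10 − 2 = 8; t2g^6 e_g^2 → 2 unpaired.
So X has more unpaired electrons.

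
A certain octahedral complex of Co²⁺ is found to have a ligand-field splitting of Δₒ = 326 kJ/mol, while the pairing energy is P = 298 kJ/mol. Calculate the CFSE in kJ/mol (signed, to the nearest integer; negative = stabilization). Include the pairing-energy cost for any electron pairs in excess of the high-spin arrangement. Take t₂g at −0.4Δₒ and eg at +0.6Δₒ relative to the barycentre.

Co sits in group 9; removing 2 electrons leaves Co²⁺ with 9 − 2 = 7 d electrons.
Since Δₒ = 326 kJ/mol > P = 298 kJ/mol, the complex adopts the low-spin configuration.
That gives t₂g⁶ eg¹.
Orbital CFSE = -1.8Δₒ = -1.8 × 326 = -587 kJ/mol.
Excess pairs vs high-spin: 3 − 2 = 1; pairing cost = +298 kJ/mol.
Net CFSE = -587 + 298 = -289 kJ/mol.

-289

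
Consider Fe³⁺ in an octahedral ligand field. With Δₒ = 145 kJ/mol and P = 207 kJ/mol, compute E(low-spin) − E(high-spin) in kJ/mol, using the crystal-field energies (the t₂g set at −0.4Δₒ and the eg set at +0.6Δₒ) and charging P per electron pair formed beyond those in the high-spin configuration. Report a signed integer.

124

Fe is in group 8, so Fe³⁺ is d⁵ (8 − 3 = 5).
In the high-spin limit (t₂g³ eg²) the orbital term is 0.0Δₒ = 0 kJ/mol, with no excess pairing.
Low-spin: t₂g⁵ eg⁰, orbital CFSE = -2.0Δₒ = -290 kJ/mol; plus 2 excess pairs × P = +414 kJ/mol; total 124 kJ/mol.
Thus E(LS) − E(HS) = 124 kJ/mol.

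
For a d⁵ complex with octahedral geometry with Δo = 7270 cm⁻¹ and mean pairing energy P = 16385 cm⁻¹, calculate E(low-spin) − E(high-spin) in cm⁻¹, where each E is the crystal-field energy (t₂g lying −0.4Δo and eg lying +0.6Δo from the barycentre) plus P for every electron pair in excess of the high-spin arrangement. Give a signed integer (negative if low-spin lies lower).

High-spin d⁵ fills as t₂g³ eg² with CFSE 3(−0.4) + 2(+0.6) = 0.0Δo = 0 cm⁻¹.
Low-spin t₂g⁵ eg⁰ gives -2.0Δo = -14540 cm⁻¹, but forming 2 extra pairs costs 2P = 32770 cm⁻¹, so E(LS) = -14540 + 32770 = 18230 cm⁻¹.
The difference is 18230 − (0) = 18230 cm⁻¹, so high-spin lies lower.

18230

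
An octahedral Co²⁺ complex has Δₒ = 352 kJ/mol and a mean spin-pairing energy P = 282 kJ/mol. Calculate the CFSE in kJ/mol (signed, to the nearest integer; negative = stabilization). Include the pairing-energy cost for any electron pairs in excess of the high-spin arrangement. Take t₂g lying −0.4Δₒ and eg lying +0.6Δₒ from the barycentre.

Co²⁺: group 9, so d-count = 9 − 2 = 7.
Here Δₒ > P (352 > 282), so the low-spin state is favoured.
Configuration: t₂g⁶ eg¹.
Orbital CFSE = -1.8Δₒ = -1.8 × 352 = -634 kJ/mol.
Excess pairs vs high-spin: 3 − 2 = 1; pairing cost = +282 kJ/mol.
Net CFSE = -634 + 282 = -352 kJ/mol.

-352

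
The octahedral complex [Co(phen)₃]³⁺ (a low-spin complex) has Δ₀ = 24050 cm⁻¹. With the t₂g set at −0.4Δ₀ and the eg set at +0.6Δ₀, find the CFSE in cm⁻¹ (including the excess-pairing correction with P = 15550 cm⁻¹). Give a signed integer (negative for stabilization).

-26620

phen is neutral, so the +3 overall charge sits on Co: oxidation state +3.
Co sits in group 9; removing 3 electrons leaves Co³⁺ with 9 − 3 = 6 d electrons.
Electron filling gives t₂g⁶ eg⁰.
The orbital stabilization is -2.4Δ₀ = -2.4 × 24050 = -57720 cm⁻¹.
Pairing penalty: 3 pairs vs 1 in the high-spin reference → 2 extra × P = 31100 cm⁻¹.
Net CFSE = -57720 + 31100 = -26620 cm⁻¹.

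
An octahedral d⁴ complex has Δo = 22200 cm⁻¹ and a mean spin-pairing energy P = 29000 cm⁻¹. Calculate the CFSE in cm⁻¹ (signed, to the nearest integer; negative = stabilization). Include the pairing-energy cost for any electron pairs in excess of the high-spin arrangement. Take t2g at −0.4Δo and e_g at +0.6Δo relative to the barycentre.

Δo < P, so pairing is avoided: the ground state is high-spin.
Configuration: t2g^3 e_g^1.
Orbital CFSE = -0.6Δo = -0.6 × 22200 = -13320 cm⁻¹.
High-spin has no excess pairs, so no pairing correction applies.

-13320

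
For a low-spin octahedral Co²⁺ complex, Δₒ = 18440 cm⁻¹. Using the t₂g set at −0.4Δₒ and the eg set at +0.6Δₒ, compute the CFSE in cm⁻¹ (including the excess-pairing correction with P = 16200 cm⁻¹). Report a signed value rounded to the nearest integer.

Co sits in group 9; removing 2 electrons leaves Co²⁺ with 9 − 2 = 7 d electrons.
Configuration: t₂g⁶ eg¹.
CFSE(orbital) = 6×(-0.4Δₒ) + 1×(0.6Δₒ) = -1.8Δₒ; with Δₒ = 18440 cm⁻¹ that is -33192 cm⁻¹.
Pairing penalty: 3 pairs vs 2 in the high-spin reference → 1 extra × P = 16200 cm⁻¹.
Net CFSE = -33192 + 16200 = -16992 cm⁻¹.

-16992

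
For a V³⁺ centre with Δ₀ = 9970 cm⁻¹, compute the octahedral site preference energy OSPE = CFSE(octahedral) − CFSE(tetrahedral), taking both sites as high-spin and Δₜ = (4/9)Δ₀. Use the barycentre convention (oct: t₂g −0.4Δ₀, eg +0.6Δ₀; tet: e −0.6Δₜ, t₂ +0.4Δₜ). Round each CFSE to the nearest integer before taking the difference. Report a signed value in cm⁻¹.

-2659

V is in group 5, so V³⁺ is d² (5 − 3 = 2).
Octahedral high-spin t₂g² eg⁰: CFSE = -0.8 × 9970 = -7976 cm⁻¹.
Tetrahedral e² t₂⁰ gives -1.2Δₜ = -1.2 × (4/9) × 9970 = -5317 cm⁻¹.
OSPE = -7976 − (-5317) = -2659 cm⁻¹.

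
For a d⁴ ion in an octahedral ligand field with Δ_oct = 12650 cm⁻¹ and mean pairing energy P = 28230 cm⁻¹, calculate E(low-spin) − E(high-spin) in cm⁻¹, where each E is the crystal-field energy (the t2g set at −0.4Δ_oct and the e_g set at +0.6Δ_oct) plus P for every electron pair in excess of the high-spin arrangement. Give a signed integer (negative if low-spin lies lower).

15580

High-spin d⁴ fills as t2g^3 e_g^1 with CFSE 3(−0.4) + 1(+0.6) = -0.6Δ_oct = -7590 cm⁻¹.
Low-spin: t2g^4 e_g^0, orbital CFSE = -1.6Δ_oct = -20240 cm⁻¹; plus 1 excess pair × P = +28230 cm⁻¹; total 7990 cm⁻¹.
E(LS) − E(HS) = 7990 − (-7590) = 15580 cm⁻¹.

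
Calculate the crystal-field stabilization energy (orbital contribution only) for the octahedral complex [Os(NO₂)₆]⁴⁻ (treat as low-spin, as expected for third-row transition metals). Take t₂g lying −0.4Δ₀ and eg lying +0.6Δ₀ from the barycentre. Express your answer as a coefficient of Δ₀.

Each NO₂⁻ contributes -1; 6 × (-1) = -6. With overall charge -4, Os is in the +2 oxidation state.
Os sits in group 8; removing 2 electrons leaves Os²⁺ with 8 − 2 = 6 d electrons.
Configuration: t₂g⁶ eg⁰.
CFSE = 6(-0.4Δ₀) + 0(0.6Δ₀) = -2.4Δ₀ + 0.0Δ₀ = -2.4Δ₀.

-2.4 Δ₀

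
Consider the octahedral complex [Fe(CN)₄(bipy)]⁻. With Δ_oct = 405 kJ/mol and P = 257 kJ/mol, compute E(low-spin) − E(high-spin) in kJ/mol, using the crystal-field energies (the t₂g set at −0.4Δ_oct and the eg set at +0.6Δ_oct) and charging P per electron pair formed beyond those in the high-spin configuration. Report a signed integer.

Ligand charges: 4×(-1) from CN⁻ and 1×(+0) from bipy sum to -4; with overall charge -1, Fe is +3.
Fe³⁺: group 8, so d-count = 8 − 3 = 5.
High-spin: t₂g³ eg², CFSE = 0.0Δ_oct = 0 kJ/mol.
For low-spin the configuration is t₂g⁵ eg⁰: orbital energy -2.0 × 405 = -810 kJ/mol, and 2 additional pairs relative to high-spin add 514 kJ/mol, giving -296 kJ/mol.
The difference is -296 − (0) = -296 kJ/mol, so low-spin lies lower.

-296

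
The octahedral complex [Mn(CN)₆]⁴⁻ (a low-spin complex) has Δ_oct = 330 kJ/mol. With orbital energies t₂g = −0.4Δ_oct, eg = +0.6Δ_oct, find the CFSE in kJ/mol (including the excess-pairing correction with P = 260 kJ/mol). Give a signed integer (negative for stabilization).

Each CN⁻ contributes -1; 6 × (-1) = -6. With overall charge -4, Mn is in the +2 oxidation state.
Mn is in group 7, so Mn²⁺ is d⁵ (7 − 2 = 5).
The d⁵ electrons fill as t₂g⁵ eg⁰.
The orbital stabilization is -2.0Δ_oct = -2.0 × 330 = -660 kJ/mol.
Pairing penalty: 2 pairs vs 0 in the high-spin reference → 2 extra × P = 520 kJ/mol.
Combining: -660 + 520 = -140 kJ/mol.

-140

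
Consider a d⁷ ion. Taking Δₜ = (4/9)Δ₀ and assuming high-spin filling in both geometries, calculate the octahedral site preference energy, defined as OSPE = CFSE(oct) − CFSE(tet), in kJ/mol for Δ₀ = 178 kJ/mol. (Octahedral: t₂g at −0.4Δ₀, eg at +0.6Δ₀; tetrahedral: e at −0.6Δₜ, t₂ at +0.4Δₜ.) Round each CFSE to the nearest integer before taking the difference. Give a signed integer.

In an octahedral site d⁷ (HS) is t2g^5 e_g^2, giving CFSE(oct) = -0.8Δ₀ = -142 kJ/mol.
Tetrahedral e^4 t2^3 gives -1.2Δₜ = -1.2 × (4/9) × 178 = -95 kJ/mol.
OSPE = -142 − (-95) = -47 kJ/mol.

-47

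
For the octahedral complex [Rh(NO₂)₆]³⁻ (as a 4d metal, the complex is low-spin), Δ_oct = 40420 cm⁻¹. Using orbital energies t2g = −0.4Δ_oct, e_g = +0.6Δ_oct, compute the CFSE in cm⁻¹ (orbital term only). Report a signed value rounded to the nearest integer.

Each NO₂⁻ contributes -1; 6 × (-1) = -6. With overall charge -3, Rh is in the +3 oxidation state.
Rh³⁺: group 9, so d-count = 9 − 3 = 6.
Configuration: t2g^6 e_g^0.
Orbital CFSE = 6(-0.4) + 0(0.6) = -2.4Δ_oct = -2.4 × 40420 = -97008 cm⁻¹.

-97008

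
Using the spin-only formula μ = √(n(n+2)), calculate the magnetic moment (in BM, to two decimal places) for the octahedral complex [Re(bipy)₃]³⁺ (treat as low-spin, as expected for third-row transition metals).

bipy is neutral, so the +3 overall charge sits on Re: oxidation state +3.
Re sits in group 7; removing 3 electrons leaves Re³⁺ with 7 − 3 = 4 d electrons.
Configuration: t2g^4 e_g^0 → 2 unpaired electrons.
μ(spin-only) = √[2(2+2)] = √8 ≈ 2.83 BM.

2.83 BM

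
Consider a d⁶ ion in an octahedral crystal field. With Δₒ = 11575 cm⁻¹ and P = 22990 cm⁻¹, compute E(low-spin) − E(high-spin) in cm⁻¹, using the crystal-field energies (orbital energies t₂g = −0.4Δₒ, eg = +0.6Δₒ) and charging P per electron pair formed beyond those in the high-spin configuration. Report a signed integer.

22830

High-spin d⁶ fills as t₂g⁴ eg² with CFSE 4(−0.4) + 2(+0.6) = -0.4Δₒ = -4630 cm⁻¹.
Low-spin t₂g⁶ eg⁰ gives -2.4Δₒ = -27780 cm⁻¹, but forming 2 extra pairs costs 2P = 45980 cm⁻¹, so E(LS) = -27780 + 45980 = 18200 cm⁻¹.
E(LS) − E(HS) = 18200 − (-4630) = 22830 cm⁻¹.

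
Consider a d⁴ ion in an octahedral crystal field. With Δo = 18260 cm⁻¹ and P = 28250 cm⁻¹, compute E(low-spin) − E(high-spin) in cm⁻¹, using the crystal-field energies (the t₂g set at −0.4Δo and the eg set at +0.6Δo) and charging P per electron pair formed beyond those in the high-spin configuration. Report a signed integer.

9990

High-spin d⁴ fills as t₂g³ eg¹ with CFSE 3(−0.4) + 1(+0.6) = -0.6Δo = -10956 cm⁻¹.
For low-spin the configuration is t₂g⁴ eg⁰: orbital energy -1.6 × 18260 = -29216 cm⁻¹, and 1 additional pair relative to high-spin adds 28250 cm⁻¹, giving -966 cm⁻¹.
Thus E(LS) − E(HS) = 9990 cm⁻¹.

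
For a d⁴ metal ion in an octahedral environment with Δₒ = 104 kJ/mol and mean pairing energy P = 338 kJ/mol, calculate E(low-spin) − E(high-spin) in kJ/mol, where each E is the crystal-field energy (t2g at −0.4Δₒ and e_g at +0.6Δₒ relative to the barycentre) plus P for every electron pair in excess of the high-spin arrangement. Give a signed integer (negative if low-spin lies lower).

234

High-spin: t2g^3 e_g^1, CFSE = -0.6Δₒ = -62 kJ/mol.
For low-spin the configuration is t2g^4 e_g^0: orbital energy -1.6 × 104 = -166 kJ/mol, and 1 additional pair relative to high-spin adds 338 kJ/mol, giving 172 kJ/mol.
The difference is 172 − (-62) = 234 kJ/mol, so high-spin lies lower.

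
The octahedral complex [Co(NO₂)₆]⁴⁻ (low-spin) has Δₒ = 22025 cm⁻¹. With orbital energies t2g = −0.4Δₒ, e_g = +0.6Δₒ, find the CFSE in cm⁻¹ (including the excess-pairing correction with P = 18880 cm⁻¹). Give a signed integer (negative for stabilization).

Each NO₂⁻ contributes -1; 6 × (-1) = -6. With overall charge -4, Co is in the +2 oxidation state.
Co is in group 9, so Co²⁺ is d⁷ (9 − 2 = 7).
Configuration: t2g^6 e_g^1.
Orbital CFSE = 6(-0.4) + 1(0.6) = -1.8Δₒ = -1.8 × 22025 = -39645 cm⁻¹.
Pairing penalty: 3 pairs vs 2 in the high-spin reference → 1 extra × P = 18880 cm⁻¹.
Combining: -39645 + 18880 = -20765 cm⁻¹.

-20765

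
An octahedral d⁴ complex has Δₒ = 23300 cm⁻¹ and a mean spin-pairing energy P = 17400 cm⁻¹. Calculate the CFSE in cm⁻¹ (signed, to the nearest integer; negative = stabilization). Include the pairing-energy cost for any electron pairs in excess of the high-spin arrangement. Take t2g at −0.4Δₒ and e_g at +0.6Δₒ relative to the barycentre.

-19880

Since Δₒ = 23300 cm⁻¹ > P = 17400 cm⁻¹, the complex adopts the low-spin configuration.
Filling d⁴ accordingly: t2g^4 e_g^0.
Orbital CFSE = -1.6Δₒ = -1.6 × 23300 = -37280 cm⁻¹.
Excess pairs vs high-spin: 1 − 0 = 1; pairing cost = +17400 cm⁻¹.
Net CFSE = -37280 + 17400 = -19880 cm⁻¹.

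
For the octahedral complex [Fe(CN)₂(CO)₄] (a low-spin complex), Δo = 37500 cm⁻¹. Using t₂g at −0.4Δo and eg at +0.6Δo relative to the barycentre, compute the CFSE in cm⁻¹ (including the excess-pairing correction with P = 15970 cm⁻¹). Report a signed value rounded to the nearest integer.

-58060

Ligand charges: 2×(-1) from CN⁻ and 4×(+0) from CO sum to -2; with overall charge +0, Fe is +2.
Fe sits in group 8; removing 2 electrons leaves Fe²⁺ with 8 − 2 = 6 d electrons.
Configuration: t₂g⁶ eg⁰.
Orbital CFSE = 6(-0.4) + 0(0.6) = -2.4Δo = -2.4 × 37500 = -90000 cm⁻¹.
Relative to high-spin t₂g⁴ eg² (1 paired), the low-spin configuration has 2 additional pairs, contributing +2 × 15970 = +31940 cm⁻¹.
Overall CFSE = -90000 + 31940 = -58060 cm⁻¹.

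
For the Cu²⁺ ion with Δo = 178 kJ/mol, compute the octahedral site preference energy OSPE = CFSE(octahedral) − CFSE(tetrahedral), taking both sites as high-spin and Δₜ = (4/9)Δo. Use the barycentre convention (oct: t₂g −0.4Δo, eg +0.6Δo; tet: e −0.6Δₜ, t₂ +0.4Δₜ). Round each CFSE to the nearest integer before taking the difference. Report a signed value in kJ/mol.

-75

Cu is in group 11, so Cu²⁺ is d⁹ (11 − 2 = 9).
Octahedral high-spin t₂g⁶ eg³: CFSE = -0.6 × 178 = -107 kJ/mol.
Tetrahedral e⁴ t₂⁵ gives -0.4Δₜ = -0.4 × (4/9) × 178 = -32 kJ/mol.
OSPE = CFSE(oct) − CFSE(tet) = -107 − (-32) = -75 kJ/mol.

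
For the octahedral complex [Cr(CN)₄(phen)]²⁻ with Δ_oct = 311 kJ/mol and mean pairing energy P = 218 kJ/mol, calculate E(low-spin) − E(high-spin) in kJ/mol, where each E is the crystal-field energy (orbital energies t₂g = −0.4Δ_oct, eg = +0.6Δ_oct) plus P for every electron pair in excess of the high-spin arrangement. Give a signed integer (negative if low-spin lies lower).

Ligand charges: 4×(-1) from CN⁻ and 1×(+0) from phen sum to -4; with overall charge -2, Cr is +2.
Cr²⁺: group 6, so d-count = 6 − 2 = 4.
High-spin d⁴ fills as t₂g³ eg¹ with CFSE 3(−0.4) + 1(+0.6) = -0.6Δ_oct = -187 kJ/mol.
Low-spin t₂g⁴ eg⁰ gives -1.6Δ_oct = -498 kJ/mol, but forming 1 extra pair costs 1P = 218 kJ/mol, so E(LS) = -498 + 218 = -280 kJ/mol.
E(LS) − E(HS) = -280 − (-187) = -93 kJ/mol.

-93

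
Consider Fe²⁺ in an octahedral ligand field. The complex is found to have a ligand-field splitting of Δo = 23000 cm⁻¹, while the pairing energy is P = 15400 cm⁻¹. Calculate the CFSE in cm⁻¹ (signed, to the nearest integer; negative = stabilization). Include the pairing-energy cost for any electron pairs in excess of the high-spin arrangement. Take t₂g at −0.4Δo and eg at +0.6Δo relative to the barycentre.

Fe is in group 8, so Fe²⁺ is d⁶ (8 − 2 = 6).
Since Δo = 23000 cm⁻¹ > P = 15400 cm⁻¹, the complex adopts the low-spin configuration.
Filling d⁶ accordingly: t₂g⁶ eg⁰.
Orbital CFSE = -2.4Δo = -2.4 × 23000 = -55200 cm⁻¹.
Excess pairs vs high-spin: 3 − 1 = 2; pairing cost = +30800 cm⁻¹.
Net CFSE = -55200 + 30800 = -24400 cm⁻¹.

-24400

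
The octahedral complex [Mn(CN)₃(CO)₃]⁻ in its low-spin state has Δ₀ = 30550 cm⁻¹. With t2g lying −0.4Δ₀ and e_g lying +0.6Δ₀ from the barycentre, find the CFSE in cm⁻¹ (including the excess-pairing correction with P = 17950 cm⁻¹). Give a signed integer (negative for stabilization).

-25200

Ligand charges: 3×(-1) from CN⁻ and 3×(+0) from CO sum to -3; with overall charge -1, Mn is +2.
Mn²⁺: group 7, so d-count = 7 − 2 = 5.
Electron filling gives t2g^5 e_g^0.
The orbital stabilization is -2.0Δ₀ = -2.0 × 30550 = -61100 cm⁻¹.
High-spin d⁵ would be t2g^3 e_g^2 with 0 pairs; low-spin has 2, so 2 excess pairs cost +2P = +35900 cm⁻¹.
Overall CFSE = -61100 + 35900 = -25200 cm⁻¹.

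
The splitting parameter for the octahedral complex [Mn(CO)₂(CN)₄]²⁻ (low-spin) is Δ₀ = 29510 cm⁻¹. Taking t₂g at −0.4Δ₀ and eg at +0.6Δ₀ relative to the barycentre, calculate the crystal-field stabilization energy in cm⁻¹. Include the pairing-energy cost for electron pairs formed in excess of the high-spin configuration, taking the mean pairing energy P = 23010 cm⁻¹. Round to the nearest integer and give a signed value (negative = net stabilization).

-13000

Ligand charges: 2×(+0) from CO and 4×(-1) from CN⁻ sum to -4; with overall charge -2, Mn is +2.
Mn sits in group 7; removing 2 electrons leaves Mn²⁺ with 7 − 2 = 5 d electrons.
Configuration: t₂g⁵ eg⁰.
The orbital stabilization is -2.0Δ₀ = -2.0 × 29510 = -59020 cm⁻¹.
Pairing penalty: 2 pairs vs 0 in the high-spin reference → 2 extra × P = 46020 cm⁻¹.
Overall CFSE = -59020 + 46020 = -13000 cm⁻¹.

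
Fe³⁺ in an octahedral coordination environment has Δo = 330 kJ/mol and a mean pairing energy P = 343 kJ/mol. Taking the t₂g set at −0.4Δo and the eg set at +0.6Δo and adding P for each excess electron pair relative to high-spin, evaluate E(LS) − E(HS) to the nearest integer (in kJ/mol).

Group 8 minus oxidation state +3 gives a d⁵ configuration for Fe³⁺.
In the high-spin limit (t₂g³ eg²) the orbital term is 0.0Δo = 0 kJ/mol, with no excess pairing.
Low-spin: t₂g⁵ eg⁰, orbital CFSE = -2.0Δo = -660 kJ/mol; plus 2 excess pairs × P = +686 kJ/mol; total 26 kJ/mol.
E(LS) − E(HS) = 26 − (0) = 26 kJ/mol.

26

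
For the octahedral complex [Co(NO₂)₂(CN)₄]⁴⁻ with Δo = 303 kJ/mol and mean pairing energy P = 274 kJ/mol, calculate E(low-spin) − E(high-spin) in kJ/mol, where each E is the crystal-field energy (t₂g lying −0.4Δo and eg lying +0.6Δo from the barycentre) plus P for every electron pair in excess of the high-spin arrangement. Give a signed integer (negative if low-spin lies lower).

Ligand charges: 2×(-1) from NO₂⁻ and 4×(-1) from CN⁻ sum to -6; with overall charge -4, Co is +2.
Co sits in group 9; removing 2 electrons leaves Co²⁺ with 9 − 2 = 7 d electrons.
In the high-spin limit (t₂g⁵ eg²) the orbital term is -0.8Δo = -242 kJ/mol, with no excess pairing.
Low-spin t₂g⁶ eg¹ gives -1.8Δo = -545 kJ/mol, but forming 1 extra pair costs 1P = 274 kJ/mol, so E(LS) = -545 + 274 = -271 kJ/mol.
E(LS) − E(HS) = -271 − (-242) = -29 kJ/mol.

-29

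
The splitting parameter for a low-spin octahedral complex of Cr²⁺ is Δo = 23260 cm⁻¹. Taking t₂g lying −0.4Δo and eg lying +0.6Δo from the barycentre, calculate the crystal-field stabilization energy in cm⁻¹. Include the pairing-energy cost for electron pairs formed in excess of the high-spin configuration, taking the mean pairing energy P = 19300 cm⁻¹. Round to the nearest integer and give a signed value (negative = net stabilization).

-17916

Group 6 minus oxidation state +2 gives a d⁴ configuration for Cr²⁺.
Configuration: t₂g⁴ eg⁰.
The orbital stabilization is -1.6Δo = -1.6 × 23260 = -37216 cm⁻¹.
Relative to high-spin t₂g³ eg¹ (0 paired), the low-spin configuration has 1 additional pair, contributing +1 × 19300 = +19300 cm⁻¹.
Net CFSE = -37216 + 19300 = -17916 cm⁻¹.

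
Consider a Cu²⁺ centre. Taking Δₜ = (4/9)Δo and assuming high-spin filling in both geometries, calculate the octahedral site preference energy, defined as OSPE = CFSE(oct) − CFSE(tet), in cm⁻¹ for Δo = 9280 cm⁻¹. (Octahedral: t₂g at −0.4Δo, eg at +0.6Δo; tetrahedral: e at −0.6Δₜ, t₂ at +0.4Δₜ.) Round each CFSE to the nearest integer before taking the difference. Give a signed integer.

Cu is in group 11, so Cu²⁺ is d⁹ (11 − 2 = 9).
In an octahedral site d⁹ (HS) is t₂g⁶ eg³, giving CFSE(oct) = -0.6Δo = -5568 cm⁻¹.
Tetrahedral e⁴ t₂⁵ gives -0.4Δₜ = -0.4 × (4/9) × 9280 = -1650 cm⁻¹.
OSPE = -5568 − (-1650) = -3918 cm⁻¹.

-3918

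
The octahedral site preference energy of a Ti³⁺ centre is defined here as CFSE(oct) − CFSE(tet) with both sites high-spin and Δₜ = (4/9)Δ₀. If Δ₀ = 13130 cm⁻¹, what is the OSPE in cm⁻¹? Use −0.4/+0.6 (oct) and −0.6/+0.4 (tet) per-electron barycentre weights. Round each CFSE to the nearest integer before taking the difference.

Ti is in group 4, so Ti³⁺ is d¹ (4 − 3 = 1).
In an octahedral site d¹ (HS) is t₂g¹ eg⁰, giving CFSE(oct) = -0.4Δ₀ = -5252 cm⁻¹.
In a tetrahedral site the filling is e¹ t₂⁰: CFSE(tet) = -0.6Δₜ = -0.6 × (4/9)(13130) = -3501 cm⁻¹.
OSPE = -5252 − (-3501) = -1751 cm⁻¹.

-1751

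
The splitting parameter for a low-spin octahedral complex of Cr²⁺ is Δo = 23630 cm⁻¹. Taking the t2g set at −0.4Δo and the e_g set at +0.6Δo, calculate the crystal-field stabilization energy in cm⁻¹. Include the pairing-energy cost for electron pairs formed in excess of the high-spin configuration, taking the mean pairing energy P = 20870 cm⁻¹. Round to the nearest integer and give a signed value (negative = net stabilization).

-16938

Group 6 minus oxidation state +2 gives a d⁴ configuration for Cr²⁺.
The d⁴ electrons fill as t2g^4 e_g^0.
The orbital stabilization is -1.6Δo = -1.6 × 23630 = -37808 cm⁻¹.
Pairing penalty: 1 pair vs 0 in the high-spin reference → 1 extra × P = 20870 cm⁻¹.
Net CFSE = -37808 + 20870 = -16938 cm⁻¹.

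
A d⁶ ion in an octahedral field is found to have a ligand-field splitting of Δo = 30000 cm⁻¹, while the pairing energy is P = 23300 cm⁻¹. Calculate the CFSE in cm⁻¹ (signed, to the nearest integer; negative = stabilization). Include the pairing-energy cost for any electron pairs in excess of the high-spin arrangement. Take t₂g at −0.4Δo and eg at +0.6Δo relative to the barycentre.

-25400

Δo > P, so pairing is preferred: the ground state is low-spin.
Configuration: t₂g⁶ eg⁰.
Orbital CFSE = -2.4Δo = -2.4 × 30000 = -72000 cm⁻¹.
Excess pairs vs high-spin: 3 − 1 = 2; pairing cost = +46600 cm⁻¹.
Net CFSE = -72000 + 46600 = -25400 cm⁻¹.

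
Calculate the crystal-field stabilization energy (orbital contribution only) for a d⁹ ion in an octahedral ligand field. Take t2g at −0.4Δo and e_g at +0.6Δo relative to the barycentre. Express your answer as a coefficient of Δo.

Configuration: t2g^6 e_g^3.
CFSE = 6(-0.4Δo) + 3(0.6Δo) = -2.4Δo + 1.8Δo = -0.6Δo.

-0.6 Δo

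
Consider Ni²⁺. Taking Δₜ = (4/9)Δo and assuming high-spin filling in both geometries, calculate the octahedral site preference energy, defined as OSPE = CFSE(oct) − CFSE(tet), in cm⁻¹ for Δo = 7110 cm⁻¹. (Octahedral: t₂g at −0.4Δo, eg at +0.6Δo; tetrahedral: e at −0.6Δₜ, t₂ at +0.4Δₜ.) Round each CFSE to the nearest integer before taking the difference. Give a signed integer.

Ni is in group 10, so Ni²⁺ is d⁸ (10 − 2 = 8).
Octahedral high-spin t2g^6 e_g^2: CFSE = -1.2 × 7110 = -8532 cm⁻¹.
In a tetrahedral site the filling is e^4 t2^4: CFSE(tet) = -0.8Δₜ = -0.8 × (4/9)(7110) = -2528 cm⁻¹.
Subtracting, OSPE = -8532 − (-2528) = -6004 cm⁻¹.

-6004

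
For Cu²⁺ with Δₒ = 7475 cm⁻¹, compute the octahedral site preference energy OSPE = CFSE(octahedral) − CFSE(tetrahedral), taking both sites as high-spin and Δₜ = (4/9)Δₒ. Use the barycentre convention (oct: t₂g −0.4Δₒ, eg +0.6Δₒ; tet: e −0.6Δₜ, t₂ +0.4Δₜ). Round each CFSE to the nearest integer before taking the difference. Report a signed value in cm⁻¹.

-3156

Cu²⁺: group 11, so d-count = 11 − 2 = 9.
In an octahedral site d⁹ (HS) is t₂g⁶ eg³, giving CFSE(oct) = -0.6Δₒ = -4485 cm⁻¹.
Tetrahedral e⁴ t₂⁵ gives -0.4Δₜ = -0.4 × (4/9) × 7475 = -1329 cm⁻¹.
OSPE = -4485 − (-1329) = -3156 cm⁻¹.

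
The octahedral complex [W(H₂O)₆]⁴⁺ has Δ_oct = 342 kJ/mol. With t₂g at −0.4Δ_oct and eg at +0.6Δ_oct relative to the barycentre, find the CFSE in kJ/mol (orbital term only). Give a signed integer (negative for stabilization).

-274

H₂O is neutral, so the +4 overall charge sits on W: oxidation state +4.
W is in group 6, so W⁴⁺ is d² (6 − 4 = 2).
Configuration: t₂g² eg⁰.
The orbital stabilization is -0.8Δ_oct = -0.8 × 342 = -274 kJ/mol.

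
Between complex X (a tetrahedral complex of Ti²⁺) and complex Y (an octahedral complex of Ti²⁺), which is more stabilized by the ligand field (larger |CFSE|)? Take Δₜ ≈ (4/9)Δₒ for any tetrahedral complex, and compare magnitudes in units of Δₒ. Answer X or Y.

Y

X: Group 4 minus oxidation state +2 gives a d² configuration for Ti²⁺; Tetrahedral fields are weak (Δₜ ≈ 4/9 Δₒ), so electrons fill high-spin; e² t₂⁰, CFSE = -1.2Δₜ ≈ -0.53Δₒ.
Y: Ti²⁺: group 4, so d-count = 4 − 2 = 2; For octahedral d² the high- and low-spin configurations coincide; t2g^2 e_g^0, CFSE = -0.8Δₒ.
So Y has the larger |CFSE|.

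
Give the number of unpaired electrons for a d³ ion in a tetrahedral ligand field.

Tetrahedral fields are weak (Δₜ ≈ 4/9 Δₒ), so electrons fill high-spin.
Configuration: e² t₂¹, giving 3 unpaired electrons.

3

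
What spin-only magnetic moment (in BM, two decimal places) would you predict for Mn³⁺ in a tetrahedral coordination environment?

4.90 BM

Mn³⁺: group 7, so d-count = 7 − 3 = 4.
With tetrahedral geometry the complex is necessarily high-spin.
Configuration: e^2 t2^2 → 4 unpaired electrons.
μ(spin-only) = √[4(4+2)] = √24 ≈ 4.90 BM.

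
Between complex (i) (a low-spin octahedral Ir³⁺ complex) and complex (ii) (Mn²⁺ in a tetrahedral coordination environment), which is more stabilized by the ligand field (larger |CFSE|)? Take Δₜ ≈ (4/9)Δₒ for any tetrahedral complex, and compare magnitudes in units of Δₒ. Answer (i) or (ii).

(i): Ir is in group 9, so Ir³⁺ is d⁶ (9 − 3 = 6); t2g^6 e_g^0, CFSE = -2.4Δₒ.
(ii): Mn is in group 7, so Mn²⁺ is d⁵ (7 − 2 = 5); Tetrahedral splitting is small, so the complex is high-spin; e^2 t2^3, CFSE = 0.0Δₜ ≈ 0.00Δₒ.
So (i) has the larger |CFSE|.

(i)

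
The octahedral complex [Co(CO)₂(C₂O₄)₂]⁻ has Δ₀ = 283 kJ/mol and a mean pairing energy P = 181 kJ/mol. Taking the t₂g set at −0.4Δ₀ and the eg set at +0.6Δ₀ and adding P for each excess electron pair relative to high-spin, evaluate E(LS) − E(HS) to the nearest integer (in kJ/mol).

Ligand charges: 2×(+0) from CO and 2×(-2) from C₂O₄²⁻ sum to -4; with overall charge -1, Co is +3.
Co sits in group 9; removing 3 electrons leaves Co³⁺ with 9 − 3 = 6 d electrons.
In the high-spin limit (t₂g⁴ eg²) the orbital term is -0.4Δ₀ = -113 kJ/mol, with no excess pairing.
For low-spin the configuration is t₂g⁶ eg⁰: orbital energy -2.4 × 283 = -679 kJ/mol, and 2 additional pairs relative to high-spin add 362 kJ/mol, giving -317 kJ/mol.
Thus E(LS) − E(HS) = -204 kJ/mol.

-204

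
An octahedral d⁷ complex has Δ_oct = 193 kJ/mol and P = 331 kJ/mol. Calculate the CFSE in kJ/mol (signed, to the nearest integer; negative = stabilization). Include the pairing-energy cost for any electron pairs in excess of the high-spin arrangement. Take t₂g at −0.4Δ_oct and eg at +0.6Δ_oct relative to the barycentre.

Δ_oct < P, so pairing is avoided: the ground state is high-spin.
Filling d⁷ accordingly: t₂g⁵ eg².
Orbital CFSE = -0.8Δ_oct = -0.8 × 193 = -154 kJ/mol.
High-spin has no excess pairs, so no pairing correction applies.

-154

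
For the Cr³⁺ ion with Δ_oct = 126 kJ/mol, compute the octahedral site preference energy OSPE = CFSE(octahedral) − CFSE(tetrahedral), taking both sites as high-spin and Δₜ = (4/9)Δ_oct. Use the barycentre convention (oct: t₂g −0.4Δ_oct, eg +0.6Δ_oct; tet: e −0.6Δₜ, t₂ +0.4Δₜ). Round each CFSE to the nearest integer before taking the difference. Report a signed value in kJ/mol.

-106

Cr³⁺: group 6, so d-count = 6 − 3 = 3.
In an octahedral site d³ (HS) is t₂g³ eg⁰, giving CFSE(oct) = -1.2Δ_oct = -151 kJ/mol.
Tetrahedral: e² t₂¹, CFSE = 2(−0.6) + 1(+0.4) = -0.8Δₜ = -0.8 × (4/9) × 126 = -45 kJ/mol.
OSPE = -151 − (-45) = -106 kJ/mol.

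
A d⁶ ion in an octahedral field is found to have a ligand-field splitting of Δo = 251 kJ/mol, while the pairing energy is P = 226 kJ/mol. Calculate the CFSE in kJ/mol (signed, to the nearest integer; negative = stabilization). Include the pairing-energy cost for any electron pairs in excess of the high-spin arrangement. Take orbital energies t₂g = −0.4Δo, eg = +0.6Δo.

Since Δo = 251 kJ/mol > P = 226 kJ/mol, the complex adopts the low-spin configuration.
That gives t₂g⁶ eg⁰.
Orbital CFSE = -2.4Δo = -2.4 × 251 = -602 kJ/mol.
Excess pairs vs high-spin: 3 − 1 = 2; pairing cost = +452 kJ/mol.
Net CFSE = -602 + 452 = -150 kJ/mol.

-150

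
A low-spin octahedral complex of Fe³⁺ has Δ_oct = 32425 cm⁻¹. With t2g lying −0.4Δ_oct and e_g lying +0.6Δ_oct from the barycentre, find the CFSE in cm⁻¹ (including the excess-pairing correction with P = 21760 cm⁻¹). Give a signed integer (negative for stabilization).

Fe³⁺: group 8, so d-count = 8 − 3 = 5.
The d⁵ electrons fill as t2g^5 e_g^0.
The orbital stabilization is -2.0Δ_oct = -2.0 × 32425 = -64850 cm⁻¹.
Relative to high-spin t2g^3 e_g^2 (0 paired), the low-spin configuration has 2 additional pairs, contributing +2 × 21760 = +43520 cm⁻¹.
Overall CFSE = -64850 + 43520 = -21330 cm⁻¹.

-21330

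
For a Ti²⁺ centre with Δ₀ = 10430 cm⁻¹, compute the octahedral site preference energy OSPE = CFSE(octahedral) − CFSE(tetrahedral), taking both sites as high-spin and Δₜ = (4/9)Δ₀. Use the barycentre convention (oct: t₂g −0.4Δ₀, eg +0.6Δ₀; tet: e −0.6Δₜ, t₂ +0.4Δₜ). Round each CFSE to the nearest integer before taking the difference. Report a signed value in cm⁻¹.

Ti sits in group 4; removing 2 electrons leaves Ti²⁺ with 4 − 2 = 2 d electrons.
Octahedral high-spin t2g^2 e_g^0: CFSE = -0.8 × 10430 = -8344 cm⁻¹.
Tetrahedral: e^2 t2^0, CFSE = 2(−0.6) + 0(+0.4) = -1.2Δₜ = -1.2 × (4/9) × 10430 = -5563 cm⁻¹.
Subtracting, OSPE = -8344 − (-5563) = -2781 cm⁻¹.

-2781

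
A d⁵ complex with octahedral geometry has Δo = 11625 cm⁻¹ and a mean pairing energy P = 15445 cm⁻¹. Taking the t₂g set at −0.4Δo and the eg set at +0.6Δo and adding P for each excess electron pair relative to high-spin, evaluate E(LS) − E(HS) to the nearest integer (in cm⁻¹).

7640

In the high-spin limit (t₂g³ eg²) the orbital term is 0.0Δo = 0 cm⁻¹, with no excess pairing.
For low-spin the configuration is t₂g⁵ eg⁰: orbital energy -2.0 × 11625 = -23250 cm⁻¹, and 2 additional pairs relative to high-spin add 30890 cm⁻¹, giving 7640 cm⁻¹.
E(LS) − E(HS) = 7640 − (0) = 7640 cm⁻¹.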